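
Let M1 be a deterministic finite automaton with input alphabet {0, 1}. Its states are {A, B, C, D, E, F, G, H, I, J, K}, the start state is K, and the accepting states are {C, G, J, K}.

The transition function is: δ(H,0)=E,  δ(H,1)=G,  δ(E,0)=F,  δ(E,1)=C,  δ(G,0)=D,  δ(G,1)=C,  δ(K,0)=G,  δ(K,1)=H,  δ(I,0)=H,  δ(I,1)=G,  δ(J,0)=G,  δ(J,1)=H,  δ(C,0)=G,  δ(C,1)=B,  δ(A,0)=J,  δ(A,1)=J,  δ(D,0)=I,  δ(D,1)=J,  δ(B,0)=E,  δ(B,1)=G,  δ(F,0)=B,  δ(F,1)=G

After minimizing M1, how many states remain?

First remove the unreachable states {A}; 10 states remain.
Initial partition by acceptance: {C,G,J,K} | {B,D,E,F,H,I}.
On input 0, block {C,G,J,K} splits into {C,J,K} and {G}.
Split {B,D,E,F,H,I} by δ(·,1) → {B,F,H,I} and {D,E}.
Refine {B,F,H,I} on symbol 0: members go to different blocks, giving {B,H} and {F,I}.
No further refinement is possible. Final partition (5 blocks): {C,J,K} | {B,H} | {G} | {D,E} | {F,I}.

5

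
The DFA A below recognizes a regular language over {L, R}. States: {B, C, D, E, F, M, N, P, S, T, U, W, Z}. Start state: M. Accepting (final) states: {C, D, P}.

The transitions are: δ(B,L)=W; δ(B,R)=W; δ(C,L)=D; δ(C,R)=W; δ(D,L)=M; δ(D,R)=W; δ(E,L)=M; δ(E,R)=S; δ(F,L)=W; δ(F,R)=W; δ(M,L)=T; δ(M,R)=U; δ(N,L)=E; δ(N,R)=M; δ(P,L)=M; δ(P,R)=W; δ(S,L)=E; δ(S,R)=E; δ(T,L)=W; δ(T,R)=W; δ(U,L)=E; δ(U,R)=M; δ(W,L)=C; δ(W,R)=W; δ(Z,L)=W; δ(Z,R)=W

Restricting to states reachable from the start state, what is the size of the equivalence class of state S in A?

Reachable states from the start: {C,D,E,M,S,T,U,W}. Unreachable: {B,F,N,P,Z} — drop them.
Start with accepting vs non-accepting: {C,D} | {E,M,S,T,U,W}.
Refine {C,D} on symbol L: members go to different blocks, giving {D} and {C}.
Refine {E,M,S,T,U,W} on symbol L: members go to different blocks, giving {E,M,S,T,U} and {W}.
Split {E,M,S,T,U} by δ(·,L) → {E,M,S,U} and {T}.
Refine {E,M,S,U} on symbol L: members go to different blocks, giving {E,S,U} and {M}.
Split {E,S,U} by δ(·,L) → {S,U} and {E}.
Split {S,U} by δ(·,R) → {U} and {S}.
The partition is now stable with 8 blocks: {D} | {U} | {C} | {W} | {T} | {M} | {E} | {S}.
State S belongs to the block {S}, which has 1 states.

1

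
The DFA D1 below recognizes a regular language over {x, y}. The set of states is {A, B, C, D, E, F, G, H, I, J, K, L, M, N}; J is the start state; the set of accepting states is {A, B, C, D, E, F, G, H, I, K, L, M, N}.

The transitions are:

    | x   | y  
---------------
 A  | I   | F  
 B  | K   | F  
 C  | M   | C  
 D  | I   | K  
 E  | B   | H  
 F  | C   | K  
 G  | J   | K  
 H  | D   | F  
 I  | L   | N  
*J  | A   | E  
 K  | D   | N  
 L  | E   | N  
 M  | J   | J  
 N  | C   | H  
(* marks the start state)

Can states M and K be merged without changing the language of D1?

No

First remove the unreachable states {G}; 13 states remain.
Start with accepting vs non-accepting: {A,B,C,D,E,F,H,I,K,L,M,N} | {J}.
Split {A,B,C,D,E,F,H,I,K,L,M,N} by δ(·,x) → {A,B,C,D,E,F,H,I,K,L,N} and {M}.
On input x, block {A,B,C,D,E,F,H,I,K,L,N} splits into {A,B,D,E,F,H,I,K,L,N} and {C}.
Refine {A,B,D,E,F,H,I,K,L,N} on symbol x: members go to different blocks, giving {A,B,D,E,H,I,K,L} and {F,N}.
On input y, block {A,B,D,E,H,I,K,L} splits into {A,B,H,I,K,L} and {D,E}.
Refine {A,B,H,I,K,L} on symbol x: members go to different blocks, giving {A,B,I} and {H,K,L}.
Refine {A,B,I} on symbol x: members go to different blocks, giving {B,I} and {A}.
The partition is now stable with 8 blocks: {B,I} | {J} | {M} | {C} | {F,N} | {D,E} | {H,K,L} | {A}.
M and K end up in different blocks, so they are distinguishable. For instance, the string 'x' is accepted from only K.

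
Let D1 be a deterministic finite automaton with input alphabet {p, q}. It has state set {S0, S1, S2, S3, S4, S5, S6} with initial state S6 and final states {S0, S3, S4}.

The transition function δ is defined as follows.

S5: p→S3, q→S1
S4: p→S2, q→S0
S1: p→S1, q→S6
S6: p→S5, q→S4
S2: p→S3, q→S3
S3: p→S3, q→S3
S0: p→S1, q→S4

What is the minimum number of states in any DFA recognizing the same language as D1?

Every state is reachable, so we keep all 7.
P0 = {S0,S3,S4} | {S1,S2,S5,S6}.
On input p, block {S0,S3,S4} splits into {S0,S4} and {S3}.
Refine {S1,S2,S5,S6} on symbol p: members go to different blocks, giving {S1,S6} and {S2,S5}.
On input p, block {S0,S4} splits into {S0} and {S4}.
Split {S1,S6} by δ(·,p) → {S1} and {S6}.
On input q, block {S2,S5} splits into {S2} and {S5}.
Stable partition: {S0} | {S1} | {S3} | {S2} | {S4} | {S6} | {S5} — 7 equivalence classes.

7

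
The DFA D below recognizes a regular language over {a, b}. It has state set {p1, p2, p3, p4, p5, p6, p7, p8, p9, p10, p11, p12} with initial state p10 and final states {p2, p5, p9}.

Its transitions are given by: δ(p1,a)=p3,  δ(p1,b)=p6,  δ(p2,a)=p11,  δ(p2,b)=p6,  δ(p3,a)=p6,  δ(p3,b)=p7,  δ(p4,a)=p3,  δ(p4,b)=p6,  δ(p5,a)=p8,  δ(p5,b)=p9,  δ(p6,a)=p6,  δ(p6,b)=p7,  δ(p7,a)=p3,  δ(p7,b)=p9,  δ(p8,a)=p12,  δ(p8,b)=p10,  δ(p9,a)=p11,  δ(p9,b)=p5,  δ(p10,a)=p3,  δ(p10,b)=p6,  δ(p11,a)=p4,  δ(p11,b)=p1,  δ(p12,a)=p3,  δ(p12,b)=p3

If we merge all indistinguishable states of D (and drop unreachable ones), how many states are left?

Reachable states from the start: {p1,p3,p4,p5,p6,p7,p8,p9,p10,p11,p12}. Unreachable: {p2} — drop them.
Initial partition by acceptance: {p5,p9} | {p1,p3,p4,p6,p7,p8,p10,p11,p12}.
On input b, block {p1,p3,p4,p6,p7,p8,p10,p11,p12} splits into {p1,p3,p4,p6,p8,p10,p11,p12} and {p7}.
Split {p1,p3,p4,p6,p8,p10,p11,p12} by δ(·,b) → {p1,p4,p8,p10,p11,p12} and {p3,p6}.
Split {p1,p4,p8,p10,p11,p12} by δ(·,a) → {p1,p4,p10,p12} and {p8,p11}.
Stable partition: {p5,p9} | {p1,p4,p10,p12} | {p7} | {p3,p6} | {p8,p11} — 5 equivalence classes.

5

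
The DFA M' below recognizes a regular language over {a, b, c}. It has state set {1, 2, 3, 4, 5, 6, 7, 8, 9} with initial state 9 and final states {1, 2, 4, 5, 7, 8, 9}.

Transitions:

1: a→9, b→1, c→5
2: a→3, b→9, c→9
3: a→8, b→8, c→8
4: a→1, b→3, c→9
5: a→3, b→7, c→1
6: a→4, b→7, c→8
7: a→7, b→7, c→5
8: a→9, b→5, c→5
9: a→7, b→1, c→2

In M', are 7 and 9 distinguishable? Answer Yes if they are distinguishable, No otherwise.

States {4,6} cannot be reached from the start state, so discard them.
Initial partition by acceptance: {1,2,5,7,8,9} | {3}.
Refine {1,2,5,7,8,9} on symbol a: members go to different blocks, giving {1,7,8,9} and {2,5}.
Split {1,7,8,9} by δ(·,b) → {1,7,9} and {8}.
No further refinement is possible. Final partition (4 blocks): {1,7,9} | {3} | {2,5} | {8}.
7 and 9 lie in the same block of the stable partition, so they are equivalent — no string distinguishes them.

No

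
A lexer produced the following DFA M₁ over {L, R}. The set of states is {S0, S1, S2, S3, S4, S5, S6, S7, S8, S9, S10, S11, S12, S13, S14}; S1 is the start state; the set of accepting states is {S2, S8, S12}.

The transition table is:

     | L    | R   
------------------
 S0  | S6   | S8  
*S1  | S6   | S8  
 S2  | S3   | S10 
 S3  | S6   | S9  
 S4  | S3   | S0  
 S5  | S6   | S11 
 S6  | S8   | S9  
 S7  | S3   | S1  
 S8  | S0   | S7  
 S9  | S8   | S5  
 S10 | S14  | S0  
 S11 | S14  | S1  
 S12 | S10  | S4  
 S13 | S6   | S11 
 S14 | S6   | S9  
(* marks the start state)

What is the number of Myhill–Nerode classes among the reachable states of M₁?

7

States {S2,S4,S10,S12,S13} cannot be reached from the start state, so discard them.
Start with accepting vs non-accepting: {S8} | {S0,S1,S3,S5,S6,S7,S9,S11,S14}.
On input L, block {S0,S1,S3,S5,S6,S7,S9,S11,S14} splits into {S0,S1,S3,S5,S7,S11,S14} and {S6,S9}.
Split {S0,S1,S3,S5,S7,S11,S14} by δ(·,L) → {S0,S1,S3,S5,S14} and {S7,S11}.
Refine {S0,S1,S3,S5,S14} on symbol R: members go to different blocks, giving {S0,S1} and {S3,S14} and {S5}.
On input R, block {S6,S9} splits into {S6} and {S9}.
The partition is now stable with 7 blocks: {S8} | {S0,S1} | {S6} | {S7,S11} | {S3,S14} | {S5} | {S9}.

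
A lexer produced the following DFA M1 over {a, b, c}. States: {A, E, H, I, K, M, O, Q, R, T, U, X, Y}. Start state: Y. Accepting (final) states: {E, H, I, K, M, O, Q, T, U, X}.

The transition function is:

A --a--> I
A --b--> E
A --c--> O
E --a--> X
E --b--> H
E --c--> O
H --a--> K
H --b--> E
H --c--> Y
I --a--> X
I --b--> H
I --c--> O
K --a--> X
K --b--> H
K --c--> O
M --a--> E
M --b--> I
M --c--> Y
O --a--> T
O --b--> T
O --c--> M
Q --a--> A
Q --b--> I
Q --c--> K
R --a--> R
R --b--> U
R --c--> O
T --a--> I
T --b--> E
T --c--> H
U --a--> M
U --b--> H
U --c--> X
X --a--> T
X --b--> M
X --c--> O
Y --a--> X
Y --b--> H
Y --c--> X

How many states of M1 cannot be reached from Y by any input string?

4

No path from Y leads to A, Q, R, U; the other 9 states are all reachable.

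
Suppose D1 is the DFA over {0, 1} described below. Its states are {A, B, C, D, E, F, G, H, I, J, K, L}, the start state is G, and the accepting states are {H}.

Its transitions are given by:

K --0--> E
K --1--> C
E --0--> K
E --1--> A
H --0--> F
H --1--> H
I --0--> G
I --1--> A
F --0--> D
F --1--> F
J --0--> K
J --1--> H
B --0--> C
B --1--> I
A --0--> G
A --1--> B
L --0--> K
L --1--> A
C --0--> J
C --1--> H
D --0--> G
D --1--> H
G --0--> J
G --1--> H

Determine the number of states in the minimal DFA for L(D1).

States {L} cannot be reached from the start state, so discard them.
Start with accepting vs non-accepting: {H} | {A,B,C,D,E,F,G,I,J,K}.
On input 1, block {A,B,C,D,E,F,G,I,J,K} splits into {A,B,E,F,I,K} and {C,D,G,J}.
Split {A,B,E,F,I,K} by δ(·,0) → {A,B,F,I} and {E,K}.
On input 0, block {C,D,G,J} splits into {C,D,G} and {J}.
Refine {C,D,G} on symbol 0: members go to different blocks, giving {C,G} and {D}.
Refine {A,B,F,I} on symbol 0: members go to different blocks, giving {A,B,I} and {F}.
Split {E,K} by δ(·,1) → {E} and {K}.
The partition is now stable with 8 blocks: {H} | {A,B,I} | {C,G} | {E} | {J} | {D} | {F} | {K}.

8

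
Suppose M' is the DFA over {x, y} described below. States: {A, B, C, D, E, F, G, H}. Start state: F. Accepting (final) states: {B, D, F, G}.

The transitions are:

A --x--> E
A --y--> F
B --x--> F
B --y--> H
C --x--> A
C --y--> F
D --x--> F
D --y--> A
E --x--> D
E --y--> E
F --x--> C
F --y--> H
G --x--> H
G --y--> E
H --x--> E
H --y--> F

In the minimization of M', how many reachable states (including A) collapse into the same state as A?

First remove the unreachable states {B,G}; 6 states remain.
Initial partition by acceptance: {D,F} | {A,C,E,H}.
Split {D,F} by δ(·,x) → {D} and {F}.
Split {A,C,E,H} by δ(·,x) → {A,C,H} and {E}.
On input x, block {A,C,H} splits into {A,H} and {C}.
Stable partition: {D} | {A,H} | {F} | {E} | {C} — 5 equivalence classes.
The equivalence class containing A is {A,H}, of size 2.

2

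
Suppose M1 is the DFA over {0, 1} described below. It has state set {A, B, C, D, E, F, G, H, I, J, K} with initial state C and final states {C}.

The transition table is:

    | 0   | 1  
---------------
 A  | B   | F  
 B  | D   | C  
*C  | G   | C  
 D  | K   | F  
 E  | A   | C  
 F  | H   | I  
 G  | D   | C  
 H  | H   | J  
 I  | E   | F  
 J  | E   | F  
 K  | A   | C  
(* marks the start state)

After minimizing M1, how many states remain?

4

Initial partition by acceptance: {C} | {A,B,D,E,F,G,H,I,J,K}.
Refine {A,B,D,E,F,G,H,I,J,K} on symbol 1: members go to different blocks, giving {A,D,F,H,I,J} and {B,E,G,K}.
On input 0, block {A,D,F,H,I,J} splits into {A,D,I,J} and {F,H}.
The partition is now stable with 4 blocks: {C} | {A,D,I,J} | {B,E,G,K} | {F,H}.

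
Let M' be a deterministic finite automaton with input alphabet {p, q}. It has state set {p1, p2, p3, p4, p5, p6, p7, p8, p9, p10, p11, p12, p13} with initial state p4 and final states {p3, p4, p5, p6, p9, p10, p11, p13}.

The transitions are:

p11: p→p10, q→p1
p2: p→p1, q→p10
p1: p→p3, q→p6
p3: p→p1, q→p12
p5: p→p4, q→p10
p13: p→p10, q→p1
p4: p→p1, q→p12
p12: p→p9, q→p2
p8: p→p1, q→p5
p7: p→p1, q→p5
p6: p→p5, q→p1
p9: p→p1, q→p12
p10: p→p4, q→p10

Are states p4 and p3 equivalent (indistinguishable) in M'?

States {p7,p8,p11,p13} cannot be reached from the start state, so discard them.
P0 = {p3,p4,p5,p6,p9,p10} | {p1,p2,p12}.
On input p, block {p3,p4,p5,p6,p9,p10} splits into {p3,p4,p9} and {p5,p6,p10}.
Split {p1,p2,p12} by δ(·,p) → {p1,p12} and {p2}.
Refine {p1,p12} on symbol q: members go to different blocks, giving {p1} and {p12}.
Split {p5,p6,p10} by δ(·,p) → {p5,p10} and {p6}.
No further refinement is possible. Final partition (6 blocks): {p3,p4,p9} | {p1} | {p5,p10} | {p2} | {p12} | {p6}.
p4 and p3 lie in the same block of the stable partition, so they are equivalent — no string distinguishes them.

Yes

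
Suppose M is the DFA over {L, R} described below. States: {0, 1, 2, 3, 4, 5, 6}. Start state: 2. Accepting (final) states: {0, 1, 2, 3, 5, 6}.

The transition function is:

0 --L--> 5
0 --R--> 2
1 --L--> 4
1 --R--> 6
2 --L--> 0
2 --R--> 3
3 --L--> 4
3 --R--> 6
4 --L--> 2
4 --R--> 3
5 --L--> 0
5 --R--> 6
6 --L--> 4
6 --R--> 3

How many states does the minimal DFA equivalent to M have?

4

First remove the unreachable states {1}; 6 states remain.
Start with accepting vs non-accepting: {0,2,3,5,6} | {4}.
Split {0,2,3,5,6} by δ(·,L) → {0,2,5} and {3,6}.
Refine {0,2,5} on symbol R: members go to different blocks, giving {2,5} and {0}.
Stable partition: {2,5} | {4} | {3,6} | {0} — 4 equivalence classes.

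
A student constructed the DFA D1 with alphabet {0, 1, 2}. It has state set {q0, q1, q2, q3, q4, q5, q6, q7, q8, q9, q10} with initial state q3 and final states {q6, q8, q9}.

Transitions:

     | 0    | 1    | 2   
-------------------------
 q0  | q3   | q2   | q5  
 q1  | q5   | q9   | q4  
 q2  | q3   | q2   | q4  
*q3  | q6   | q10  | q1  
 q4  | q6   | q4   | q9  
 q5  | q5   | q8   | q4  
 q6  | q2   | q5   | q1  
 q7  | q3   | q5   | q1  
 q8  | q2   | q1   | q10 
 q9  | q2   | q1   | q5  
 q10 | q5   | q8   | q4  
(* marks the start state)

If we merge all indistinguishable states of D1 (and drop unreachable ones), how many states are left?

5

First remove the unreachable states {q0,q7}; 9 states remain.
P0 = {q6,q8,q9} | {q1,q2,q3,q4,q5,q10}.
On input 0, block {q1,q2,q3,q4,q5,q10} splits into {q1,q2,q5,q10} and {q3,q4}.
Split {q1,q2,q5,q10} by δ(·,0) → {q1,q5,q10} and {q2}.
On input 1, block {q3,q4} splits into {q3} and {q4}.
Stable partition: {q6,q8,q9} | {q1,q5,q10} | {q3} | {q2} | {q4} — 5 equivalence classes.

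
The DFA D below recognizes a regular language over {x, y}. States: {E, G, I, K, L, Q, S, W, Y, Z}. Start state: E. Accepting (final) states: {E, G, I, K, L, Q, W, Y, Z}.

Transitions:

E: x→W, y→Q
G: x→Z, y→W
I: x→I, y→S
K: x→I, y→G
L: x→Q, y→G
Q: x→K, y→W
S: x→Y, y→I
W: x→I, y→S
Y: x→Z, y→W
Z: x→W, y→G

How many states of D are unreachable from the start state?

1

Starting at E and following transitions, the reachable set is {E, G, I, K, Q, S, W, Y, Z}. That leaves L unreachable — 1 in total.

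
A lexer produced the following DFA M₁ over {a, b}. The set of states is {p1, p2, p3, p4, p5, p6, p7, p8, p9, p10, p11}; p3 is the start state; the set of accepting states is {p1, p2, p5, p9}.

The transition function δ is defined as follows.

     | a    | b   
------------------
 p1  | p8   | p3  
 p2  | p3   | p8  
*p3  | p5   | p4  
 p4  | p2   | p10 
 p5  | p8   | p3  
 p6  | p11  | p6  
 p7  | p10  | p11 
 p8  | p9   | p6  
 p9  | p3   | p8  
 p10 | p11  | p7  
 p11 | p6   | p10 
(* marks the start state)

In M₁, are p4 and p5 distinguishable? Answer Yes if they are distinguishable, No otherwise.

States {p1} cannot be reached from the start state, so discard them.
P0 = {p2,p5,p9} | {p3,p4,p6,p7,p8,p10,p11}.
Refine {p3,p4,p6,p7,p8,p10,p11} on symbol a: members go to different blocks, giving {p6,p7,p10,p11} and {p3,p4,p8}.
On input b, block {p3,p4,p8} splits into {p4,p8} and {p3}.
Split {p2,p5,p9} by δ(·,a) → {p2,p9} and {p5}.
The partition is now stable with 5 blocks: {p2,p9} | {p6,p7,p10,p11} | {p4,p8} | {p3} | {p5}.
p4 and p5 end up in different blocks, so they are distinguishable. For instance, the string 'ε' is accepted from only p5.

Yes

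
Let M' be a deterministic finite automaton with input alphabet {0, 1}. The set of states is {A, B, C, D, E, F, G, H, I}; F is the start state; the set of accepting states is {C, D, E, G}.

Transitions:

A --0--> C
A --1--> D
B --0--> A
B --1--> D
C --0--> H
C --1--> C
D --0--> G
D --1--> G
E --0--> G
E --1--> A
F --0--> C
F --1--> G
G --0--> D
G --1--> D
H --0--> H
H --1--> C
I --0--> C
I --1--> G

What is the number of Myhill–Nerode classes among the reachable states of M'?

First remove the unreachable states {A,B,E,I}; 5 states remain.
Initial partition by acceptance: {C,D,G} | {F,H}.
On input 0, block {C,D,G} splits into {D,G} and {C}.
Refine {F,H} on symbol 0: members go to different blocks, giving {F} and {H}.
The partition is now stable with 4 blocks: {D,G} | {F} | {C} | {H}.

4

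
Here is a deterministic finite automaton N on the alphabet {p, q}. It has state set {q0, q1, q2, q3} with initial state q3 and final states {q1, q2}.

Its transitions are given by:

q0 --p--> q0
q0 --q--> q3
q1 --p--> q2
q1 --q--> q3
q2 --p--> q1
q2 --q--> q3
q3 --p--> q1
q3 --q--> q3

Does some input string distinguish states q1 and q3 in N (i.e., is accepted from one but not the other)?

Yes

Reachable states from the start: {q1,q2,q3}. Unreachable: {q0} — drop them.
Initial partition by acceptance: {q1,q2} | {q3}.
No further refinement is possible. Final partition (2 blocks): {q1,q2} | {q3}.
q1 and q3 end up in different blocks, so they are distinguishable. For instance, the string 'ε' is accepted from only q1.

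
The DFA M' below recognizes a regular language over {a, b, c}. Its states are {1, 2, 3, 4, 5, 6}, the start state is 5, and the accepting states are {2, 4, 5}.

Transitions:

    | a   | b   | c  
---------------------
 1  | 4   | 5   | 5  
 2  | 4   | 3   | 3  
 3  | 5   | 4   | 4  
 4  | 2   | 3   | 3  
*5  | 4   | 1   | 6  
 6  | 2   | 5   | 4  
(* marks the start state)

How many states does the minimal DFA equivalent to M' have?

All states are reachable from the start state.
Initial partition by acceptance: {2,4,5} | {1,3,6}.
The partition is now stable with 2 blocks: {2,4,5} | {1,3,6}.

2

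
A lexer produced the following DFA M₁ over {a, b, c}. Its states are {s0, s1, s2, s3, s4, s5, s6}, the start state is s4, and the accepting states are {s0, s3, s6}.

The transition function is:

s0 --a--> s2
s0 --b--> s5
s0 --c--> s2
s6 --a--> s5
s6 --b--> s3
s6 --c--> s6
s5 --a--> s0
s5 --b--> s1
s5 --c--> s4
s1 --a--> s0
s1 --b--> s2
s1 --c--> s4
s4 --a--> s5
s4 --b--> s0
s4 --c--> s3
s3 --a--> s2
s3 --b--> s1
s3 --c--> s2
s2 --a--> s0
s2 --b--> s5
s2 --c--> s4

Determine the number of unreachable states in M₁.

1

Starting at s4 and following transitions, the reachable set is {s0, s1, s2, s3, s4, s5}. That leaves s6 unreachable — 1 in total.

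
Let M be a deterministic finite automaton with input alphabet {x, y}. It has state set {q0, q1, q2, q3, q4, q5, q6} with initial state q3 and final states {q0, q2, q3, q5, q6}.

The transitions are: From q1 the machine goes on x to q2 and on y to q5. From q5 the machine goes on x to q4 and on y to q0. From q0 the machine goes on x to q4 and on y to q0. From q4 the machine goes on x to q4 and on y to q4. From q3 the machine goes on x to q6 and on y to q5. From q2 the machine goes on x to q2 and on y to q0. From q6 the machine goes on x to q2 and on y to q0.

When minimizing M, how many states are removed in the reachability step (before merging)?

1

Starting at q3 and following transitions, the reachable set is {q0, q2, q3, q4, q5, q6}. That leaves q1 unreachable — 1 in total.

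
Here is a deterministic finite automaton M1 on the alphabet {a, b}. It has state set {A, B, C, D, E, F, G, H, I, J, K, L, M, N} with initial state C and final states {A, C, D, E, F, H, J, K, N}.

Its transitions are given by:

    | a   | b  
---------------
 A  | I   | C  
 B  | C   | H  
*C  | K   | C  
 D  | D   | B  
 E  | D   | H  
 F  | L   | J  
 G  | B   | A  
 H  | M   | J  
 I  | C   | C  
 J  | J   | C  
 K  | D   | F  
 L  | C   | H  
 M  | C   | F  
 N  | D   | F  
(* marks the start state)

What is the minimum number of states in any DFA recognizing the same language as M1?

States {A,E,G,I,N} cannot be reached from the start state, so discard them.
Initial partition by acceptance: {C,D,F,H,J,K} | {B,L,M}.
Split {C,D,F,H,J,K} by δ(·,a) → {C,D,J,K} and {F,H}.
On input b, block {C,D,J,K} splits into {C,J} and {D} and {K}.
On input a, block {C,J} splits into {C} and {J}.
No further refinement is possible. Final partition (6 blocks): {C} | {B,L,M} | {F,H} | {D} | {K} | {J}.

6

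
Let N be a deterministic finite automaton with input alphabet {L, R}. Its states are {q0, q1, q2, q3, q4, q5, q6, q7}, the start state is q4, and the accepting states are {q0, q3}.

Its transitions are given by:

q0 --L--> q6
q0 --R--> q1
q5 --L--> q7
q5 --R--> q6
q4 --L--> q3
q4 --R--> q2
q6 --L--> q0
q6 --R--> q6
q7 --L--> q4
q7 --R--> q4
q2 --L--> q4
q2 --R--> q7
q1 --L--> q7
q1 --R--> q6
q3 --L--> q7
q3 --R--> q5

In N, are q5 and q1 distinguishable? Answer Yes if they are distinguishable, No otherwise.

No

P0 = {q0,q3} | {q1,q2,q4,q5,q6,q7}.
On input L, block {q1,q2,q4,q5,q6,q7} splits into {q1,q2,q5,q7} and {q4,q6}.
On input L, block {q0,q3} splits into {q0} and {q3}.
Split {q1,q2,q5,q7} by δ(·,L) → {q1,q5} and {q2,q7}.
Split {q4,q6} by δ(·,L) → {q4} and {q6}.
On input R, block {q2,q7} splits into {q2} and {q7}.
Stable partition: {q0} | {q1,q5} | {q4} | {q3} | {q2} | {q6} | {q7} — 7 equivalence classes.
q5 and q1 lie in the same block of the stable partition, so they are equivalent — no string distinguishes them.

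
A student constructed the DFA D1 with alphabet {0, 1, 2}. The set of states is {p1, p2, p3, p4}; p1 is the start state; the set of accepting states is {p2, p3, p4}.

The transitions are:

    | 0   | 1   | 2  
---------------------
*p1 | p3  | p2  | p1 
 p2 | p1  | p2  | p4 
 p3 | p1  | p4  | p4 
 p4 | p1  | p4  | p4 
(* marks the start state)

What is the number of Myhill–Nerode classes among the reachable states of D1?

2

Every state is reachable, so we keep all 4.
Initial partition by acceptance: {p2,p3,p4} | {p1}.
No further refinement is possible. Final partition (2 blocks): {p2,p3,p4} | {p1}.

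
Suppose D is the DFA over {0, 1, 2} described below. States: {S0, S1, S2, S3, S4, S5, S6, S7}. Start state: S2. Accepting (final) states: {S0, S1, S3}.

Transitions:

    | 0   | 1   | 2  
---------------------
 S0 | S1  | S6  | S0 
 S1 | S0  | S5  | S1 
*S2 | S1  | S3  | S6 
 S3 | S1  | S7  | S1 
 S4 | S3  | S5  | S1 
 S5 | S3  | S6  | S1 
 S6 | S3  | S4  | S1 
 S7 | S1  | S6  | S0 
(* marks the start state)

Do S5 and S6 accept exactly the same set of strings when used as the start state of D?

Yes

Every state is reachable, so we keep all 8.
Initial partition by acceptance: {S0,S1,S3} | {S2,S4,S5,S6,S7}.
On input 1, block {S2,S4,S5,S6,S7} splits into {S4,S5,S6,S7} and {S2}.
The partition is now stable with 3 blocks: {S0,S1,S3} | {S4,S5,S6,S7} | {S2}.
S5 and S6 lie in the same block of the stable partition, so they are equivalent — no string distinguishes them.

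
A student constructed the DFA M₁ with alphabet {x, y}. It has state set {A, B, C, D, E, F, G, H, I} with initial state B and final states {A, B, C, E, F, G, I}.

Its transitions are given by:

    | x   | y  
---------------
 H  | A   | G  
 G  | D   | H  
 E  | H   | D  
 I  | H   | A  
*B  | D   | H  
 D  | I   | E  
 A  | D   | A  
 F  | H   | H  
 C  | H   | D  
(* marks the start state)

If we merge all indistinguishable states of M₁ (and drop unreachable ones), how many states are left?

States {C,F} cannot be reached from the start state, so discard them.
Initial partition by acceptance: {A,B,E,G,I} | {D,H}.
Split {A,B,E,G,I} by δ(·,y) → {B,E,G} and {A,I}.
No further refinement is possible. Final partition (3 blocks): {B,E,G} | {D,H} | {A,I}.

3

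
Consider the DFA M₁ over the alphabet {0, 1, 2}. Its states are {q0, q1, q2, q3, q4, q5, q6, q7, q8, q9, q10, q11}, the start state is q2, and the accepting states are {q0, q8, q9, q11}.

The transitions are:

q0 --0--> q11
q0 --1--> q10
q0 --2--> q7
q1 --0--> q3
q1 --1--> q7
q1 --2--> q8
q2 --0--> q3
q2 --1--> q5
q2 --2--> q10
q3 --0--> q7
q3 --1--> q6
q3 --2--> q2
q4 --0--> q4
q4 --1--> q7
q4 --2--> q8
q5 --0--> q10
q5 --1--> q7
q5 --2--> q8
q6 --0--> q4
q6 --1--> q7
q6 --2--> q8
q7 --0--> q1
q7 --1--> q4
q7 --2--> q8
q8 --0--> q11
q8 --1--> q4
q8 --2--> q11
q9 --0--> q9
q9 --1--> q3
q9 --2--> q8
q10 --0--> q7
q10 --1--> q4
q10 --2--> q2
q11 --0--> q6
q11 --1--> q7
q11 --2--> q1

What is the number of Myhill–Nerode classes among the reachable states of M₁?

States {q0,q9} cannot be reached from the start state, so discard them.
Start with accepting vs non-accepting: {q8,q11} | {q1,q2,q3,q4,q5,q6,q7,q10}.
On input 0, block {q8,q11} splits into {q8} and {q11}.
Refine {q1,q2,q3,q4,q5,q6,q7,q10} on symbol 2: members go to different blocks, giving {q1,q4,q5,q6,q7} and {q2,q3,q10}.
Split {q1,q4,q5,q6,q7} by δ(·,0) → {q4,q6,q7} and {q1,q5}.
Split {q4,q6,q7} by δ(·,0) → {q4,q6} and {q7}.
Split {q2,q3,q10} by δ(·,0) → {q3,q10} and {q2}.
Stable partition: {q8} | {q4,q6} | {q11} | {q3,q10} | {q1,q5} | {q7} | {q2} — 7 equivalence classes.

7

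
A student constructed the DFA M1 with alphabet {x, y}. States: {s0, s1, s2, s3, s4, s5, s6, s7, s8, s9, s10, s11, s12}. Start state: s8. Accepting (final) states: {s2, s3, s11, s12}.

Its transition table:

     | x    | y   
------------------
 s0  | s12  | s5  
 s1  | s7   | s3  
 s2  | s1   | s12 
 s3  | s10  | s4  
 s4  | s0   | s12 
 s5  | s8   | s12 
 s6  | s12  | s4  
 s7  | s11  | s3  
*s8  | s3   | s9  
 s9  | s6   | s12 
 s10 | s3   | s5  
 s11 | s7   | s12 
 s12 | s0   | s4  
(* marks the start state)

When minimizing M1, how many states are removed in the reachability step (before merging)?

4

No path from s8 leads to s1, s2, s7, s11; the other 9 states are all reachable.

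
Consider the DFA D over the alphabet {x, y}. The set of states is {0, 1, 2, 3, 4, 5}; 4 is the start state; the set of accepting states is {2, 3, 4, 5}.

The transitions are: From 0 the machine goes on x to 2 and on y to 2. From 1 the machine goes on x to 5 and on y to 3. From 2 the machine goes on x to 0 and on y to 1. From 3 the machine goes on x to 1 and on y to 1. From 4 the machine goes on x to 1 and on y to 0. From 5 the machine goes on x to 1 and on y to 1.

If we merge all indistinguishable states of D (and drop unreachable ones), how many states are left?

P0 = {2,3,4,5} | {0,1}.
No further refinement is possible. Final partition (2 blocks): {2,3,4,5} | {0,1}.

2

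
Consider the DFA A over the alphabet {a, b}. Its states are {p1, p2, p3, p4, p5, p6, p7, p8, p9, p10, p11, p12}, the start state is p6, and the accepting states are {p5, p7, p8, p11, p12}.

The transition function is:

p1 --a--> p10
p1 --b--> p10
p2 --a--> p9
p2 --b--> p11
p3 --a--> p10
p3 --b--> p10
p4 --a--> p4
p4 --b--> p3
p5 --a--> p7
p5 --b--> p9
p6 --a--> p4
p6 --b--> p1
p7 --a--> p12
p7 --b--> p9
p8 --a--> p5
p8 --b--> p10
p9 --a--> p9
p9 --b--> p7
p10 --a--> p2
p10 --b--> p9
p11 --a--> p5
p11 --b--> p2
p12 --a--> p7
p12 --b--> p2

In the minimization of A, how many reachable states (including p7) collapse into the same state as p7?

4

First remove the unreachable states {p8}; 11 states remain.
P0 = {p5,p7,p11,p12} | {p1,p2,p3,p4,p6,p9,p10}.
Refine {p1,p2,p3,p4,p6,p9,p10} on symbol b: members go to different blocks, giving {p1,p3,p4,p6,p10} and {p2,p9}.
Refine {p1,p3,p4,p6,p10} on symbol a: members go to different blocks, giving {p1,p3,p4,p6} and {p10}.
On input a, block {p1,p3,p4,p6} splits into {p1,p3} and {p4,p6}.
The partition is now stable with 5 blocks: {p5,p7,p11,p12} | {p1,p3} | {p2,p9} | {p10} | {p4,p6}.
State p7 belongs to the block {p5,p7,p11,p12}, which has 4 states.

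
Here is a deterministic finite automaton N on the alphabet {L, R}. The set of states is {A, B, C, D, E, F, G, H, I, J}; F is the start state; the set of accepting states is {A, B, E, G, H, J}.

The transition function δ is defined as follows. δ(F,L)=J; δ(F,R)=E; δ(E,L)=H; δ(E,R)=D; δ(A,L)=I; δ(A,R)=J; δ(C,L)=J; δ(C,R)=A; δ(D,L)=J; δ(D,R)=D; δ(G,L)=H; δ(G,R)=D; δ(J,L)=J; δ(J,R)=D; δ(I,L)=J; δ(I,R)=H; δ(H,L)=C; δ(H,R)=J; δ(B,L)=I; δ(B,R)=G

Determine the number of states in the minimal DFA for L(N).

6

States {B,G} cannot be reached from the start state, so discard them.
P0 = {A,E,H,J} | {C,D,F,I}.
On input L, block {A,E,H,J} splits into {A,H} and {E,J}.
On input R, block {C,D,F,I} splits into {C,I} and {D} and {F}.
Refine {E,J} on symbol L: members go to different blocks, giving {E} and {J}.
No further refinement is possible. Final partition (6 blocks): {A,H} | {C,I} | {E} | {D} | {F} | {J}.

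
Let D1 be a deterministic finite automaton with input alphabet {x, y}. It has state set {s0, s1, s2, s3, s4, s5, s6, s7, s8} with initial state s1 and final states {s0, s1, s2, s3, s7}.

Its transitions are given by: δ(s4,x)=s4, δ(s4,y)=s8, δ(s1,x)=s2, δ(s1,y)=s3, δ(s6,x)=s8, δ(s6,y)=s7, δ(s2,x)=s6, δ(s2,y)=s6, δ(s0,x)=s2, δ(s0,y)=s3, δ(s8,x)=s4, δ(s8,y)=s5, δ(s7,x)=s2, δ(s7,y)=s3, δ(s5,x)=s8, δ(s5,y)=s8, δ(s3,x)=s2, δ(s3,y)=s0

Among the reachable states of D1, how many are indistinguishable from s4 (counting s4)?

3

Initial partition by acceptance: {s0,s1,s2,s3,s7} | {s4,s5,s6,s8}.
On input x, block {s0,s1,s2,s3,s7} splits into {s0,s1,s3,s7} and {s2}.
On input y, block {s4,s5,s6,s8} splits into {s4,s5,s8} and {s6}.
Stable partition: {s0,s1,s3,s7} | {s4,s5,s8} | {s2} | {s6} — 4 equivalence classes.
The equivalence class containing s4 is {s4,s5,s8}, of size 3.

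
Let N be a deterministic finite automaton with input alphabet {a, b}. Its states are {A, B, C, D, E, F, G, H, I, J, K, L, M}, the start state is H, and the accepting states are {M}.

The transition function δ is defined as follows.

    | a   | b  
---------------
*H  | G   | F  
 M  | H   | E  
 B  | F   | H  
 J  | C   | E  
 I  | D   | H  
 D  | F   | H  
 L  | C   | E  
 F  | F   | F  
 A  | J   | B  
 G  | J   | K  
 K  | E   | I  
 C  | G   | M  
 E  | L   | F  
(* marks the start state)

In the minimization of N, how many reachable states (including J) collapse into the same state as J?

2

First remove the unreachable states {A,B}; 11 states remain.
P0 = {M} | {C,D,E,F,G,H,I,J,K,L}.
On input b, block {C,D,E,F,G,H,I,J,K,L} splits into {D,E,F,G,H,I,J,K,L} and {C}.
Split {D,E,F,G,H,I,J,K,L} by δ(·,a) → {D,E,F,G,H,I,K} and {J,L}.
Refine {D,E,F,G,H,I,K} on symbol a: members go to different blocks, giving {D,F,H,I,K} and {E,G}.
On input a, block {D,F,H,I,K} splits into {D,F,I} and {H,K}.
Refine {D,F,I} on symbol b: members go to different blocks, giving {D,I} and {F}.
Split {D,I} by δ(·,a) → {D} and {I}.
On input b, block {E,G} splits into {E} and {G}.
Refine {H,K} on symbol a: members go to different blocks, giving {H} and {K}.
Stable partition: {M} | {D} | {C} | {J,L} | {E} | {H} | {F} | {I} | {G} | {K} — 10 equivalence classes.
State J belongs to the block {J,L}, which has 2 states.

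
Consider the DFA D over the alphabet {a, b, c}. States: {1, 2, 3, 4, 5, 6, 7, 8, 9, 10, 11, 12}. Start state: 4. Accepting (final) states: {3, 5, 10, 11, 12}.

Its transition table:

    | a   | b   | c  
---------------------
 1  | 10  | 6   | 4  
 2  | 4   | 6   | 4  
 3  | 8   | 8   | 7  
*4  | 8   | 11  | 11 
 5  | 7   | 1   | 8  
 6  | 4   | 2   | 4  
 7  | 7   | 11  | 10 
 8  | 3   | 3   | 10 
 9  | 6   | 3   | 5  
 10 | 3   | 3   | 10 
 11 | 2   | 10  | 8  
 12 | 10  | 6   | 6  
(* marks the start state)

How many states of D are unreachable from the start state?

No path from 4 leads to 1, 5, 9, 12; the other 8 states are all reachable.

4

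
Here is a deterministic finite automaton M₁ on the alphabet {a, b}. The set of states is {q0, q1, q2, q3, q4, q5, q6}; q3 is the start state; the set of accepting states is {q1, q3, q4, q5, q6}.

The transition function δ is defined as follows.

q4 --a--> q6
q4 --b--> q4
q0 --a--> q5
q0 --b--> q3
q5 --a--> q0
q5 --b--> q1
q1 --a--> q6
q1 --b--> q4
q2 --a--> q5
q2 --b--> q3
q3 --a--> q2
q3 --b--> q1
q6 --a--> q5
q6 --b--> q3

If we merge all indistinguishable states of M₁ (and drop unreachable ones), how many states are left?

4

Start with accepting vs non-accepting: {q1,q3,q4,q5,q6} | {q0,q2}.
Refine {q1,q3,q4,q5,q6} on symbol a: members go to different blocks, giving {q1,q4,q6} and {q3,q5}.
Split {q1,q4,q6} by δ(·,a) → {q1,q4} and {q6}.
Stable partition: {q1,q4} | {q0,q2} | {q3,q5} | {q6} — 4 equivalence classes.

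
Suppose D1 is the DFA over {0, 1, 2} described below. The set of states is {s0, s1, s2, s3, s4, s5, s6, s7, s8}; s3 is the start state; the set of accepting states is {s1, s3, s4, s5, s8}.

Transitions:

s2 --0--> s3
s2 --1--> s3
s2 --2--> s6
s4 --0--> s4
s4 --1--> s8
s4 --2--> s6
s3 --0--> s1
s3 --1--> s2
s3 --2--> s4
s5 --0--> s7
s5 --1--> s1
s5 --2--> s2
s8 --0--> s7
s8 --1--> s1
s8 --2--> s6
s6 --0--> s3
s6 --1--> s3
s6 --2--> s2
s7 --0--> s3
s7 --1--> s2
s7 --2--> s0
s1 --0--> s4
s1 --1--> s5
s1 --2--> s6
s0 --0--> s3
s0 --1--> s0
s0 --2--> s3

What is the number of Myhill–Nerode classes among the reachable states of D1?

Every state is reachable, so we keep all 9.
Initial partition by acceptance: {s1,s3,s4,s5,s8} | {s0,s2,s6,s7}.
Refine {s1,s3,s4,s5,s8} on symbol 0: members go to different blocks, giving {s1,s3,s4} and {s5,s8}.
Refine {s1,s3,s4} on symbol 1: members go to different blocks, giving {s1,s4} and {s3}.
Refine {s0,s2,s6,s7} on symbol 1: members go to different blocks, giving {s0,s7} and {s2,s6}.
Split {s0,s7} by δ(·,1) → {s0} and {s7}.
Stable partition: {s1,s4} | {s0} | {s5,s8} | {s3} | {s2,s6} | {s7} — 6 equivalence classes.

6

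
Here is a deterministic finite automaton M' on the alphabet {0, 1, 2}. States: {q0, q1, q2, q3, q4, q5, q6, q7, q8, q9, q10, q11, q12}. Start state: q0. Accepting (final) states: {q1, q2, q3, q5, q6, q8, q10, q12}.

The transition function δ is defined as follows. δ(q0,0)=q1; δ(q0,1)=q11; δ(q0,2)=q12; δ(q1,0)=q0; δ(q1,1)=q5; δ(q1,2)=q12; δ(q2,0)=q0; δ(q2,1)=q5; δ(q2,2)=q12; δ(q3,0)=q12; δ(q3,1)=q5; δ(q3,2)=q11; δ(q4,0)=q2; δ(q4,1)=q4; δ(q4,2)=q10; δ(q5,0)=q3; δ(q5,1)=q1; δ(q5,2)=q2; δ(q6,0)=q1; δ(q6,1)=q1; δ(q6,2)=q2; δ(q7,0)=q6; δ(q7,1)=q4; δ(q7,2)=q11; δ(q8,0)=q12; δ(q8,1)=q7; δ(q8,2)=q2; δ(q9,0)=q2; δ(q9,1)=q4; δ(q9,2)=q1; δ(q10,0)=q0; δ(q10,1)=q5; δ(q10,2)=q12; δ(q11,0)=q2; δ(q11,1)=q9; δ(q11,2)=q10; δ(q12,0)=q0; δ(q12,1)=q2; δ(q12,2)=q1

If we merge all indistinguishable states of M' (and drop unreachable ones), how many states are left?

6

First remove the unreachable states {q6,q7,q8}; 10 states remain.
Initial partition by acceptance: {q1,q2,q3,q5,q10,q12} | {q0,q4,q9,q11}.
Split {q1,q2,q3,q5,q10,q12} by δ(·,0) → {q1,q2,q10,q12} and {q3,q5}.
On input 1, block {q1,q2,q10,q12} splits into {q1,q2,q10} and {q12}.
Split {q0,q4,q9,q11} by δ(·,2) → {q4,q9,q11} and {q0}.
Split {q3,q5} by δ(·,0) → {q3} and {q5}.
Stable partition: {q1,q2,q10} | {q4,q9,q11} | {q3} | {q12} | {q0} | {q5} — 6 equivalence classes.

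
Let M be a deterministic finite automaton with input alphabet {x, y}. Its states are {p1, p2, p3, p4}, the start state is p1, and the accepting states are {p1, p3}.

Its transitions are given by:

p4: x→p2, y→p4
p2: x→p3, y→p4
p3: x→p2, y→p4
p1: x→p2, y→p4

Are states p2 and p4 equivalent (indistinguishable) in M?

No

Every state is reachable, so we keep all 4.
Initial partition by acceptance: {p1,p3} | {p2,p4}.
Split {p2,p4} by δ(·,x) → {p2} and {p4}.
The partition is now stable with 3 blocks: {p1,p3} | {p2} | {p4}.
p2 and p4 end up in different blocks, so they are distinguishable. For instance, the string 'x' is accepted from only p2.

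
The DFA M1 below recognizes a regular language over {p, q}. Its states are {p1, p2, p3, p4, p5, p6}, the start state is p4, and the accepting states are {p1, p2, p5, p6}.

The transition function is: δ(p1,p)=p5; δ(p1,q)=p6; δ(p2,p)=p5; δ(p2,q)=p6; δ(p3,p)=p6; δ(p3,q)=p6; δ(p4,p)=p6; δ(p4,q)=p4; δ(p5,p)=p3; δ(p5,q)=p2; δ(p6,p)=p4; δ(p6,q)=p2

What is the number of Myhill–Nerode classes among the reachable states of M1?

5

Reachable states from the start: {p2,p3,p4,p5,p6}. Unreachable: {p1} — drop them.
Initial partition by acceptance: {p2,p5,p6} | {p3,p4}.
Refine {p2,p5,p6} on symbol p: members go to different blocks, giving {p5,p6} and {p2}.
Refine {p3,p4} on symbol q: members go to different blocks, giving {p3} and {p4}.
Split {p5,p6} by δ(·,p) → {p5} and {p6}.
Stable partition: {p5} | {p3} | {p2} | {p4} | {p6} — 5 equivalence classes.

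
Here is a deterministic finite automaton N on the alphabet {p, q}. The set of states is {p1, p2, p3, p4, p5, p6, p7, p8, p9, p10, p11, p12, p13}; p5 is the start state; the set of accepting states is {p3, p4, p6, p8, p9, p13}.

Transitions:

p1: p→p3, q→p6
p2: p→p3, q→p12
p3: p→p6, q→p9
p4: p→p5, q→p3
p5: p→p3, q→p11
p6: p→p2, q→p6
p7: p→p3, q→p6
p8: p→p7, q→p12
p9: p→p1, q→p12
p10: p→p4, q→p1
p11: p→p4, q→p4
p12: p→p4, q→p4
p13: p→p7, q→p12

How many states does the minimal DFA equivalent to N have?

Reachable states from the start: {p1,p2,p3,p4,p5,p6,p9,p11,p12}. Unreachable: {p7,p8,p10,p13} — drop them.
Start with accepting vs non-accepting: {p3,p4,p6,p9} | {p1,p2,p5,p11,p12}.
Refine {p3,p4,p6,p9} on symbol p: members go to different blocks, giving {p4,p6,p9} and {p3}.
Refine {p4,p6,p9} on symbol q: members go to different blocks, giving {p4} and {p6} and {p9}.
Refine {p1,p2,p5,p11,p12} on symbol p: members go to different blocks, giving {p1,p2,p5} and {p11,p12}.
On input q, block {p1,p2,p5} splits into {p2,p5} and {p1}.
The partition is now stable with 7 blocks: {p4} | {p2,p5} | {p3} | {p6} | {p9} | {p11,p12} | {p1}.

7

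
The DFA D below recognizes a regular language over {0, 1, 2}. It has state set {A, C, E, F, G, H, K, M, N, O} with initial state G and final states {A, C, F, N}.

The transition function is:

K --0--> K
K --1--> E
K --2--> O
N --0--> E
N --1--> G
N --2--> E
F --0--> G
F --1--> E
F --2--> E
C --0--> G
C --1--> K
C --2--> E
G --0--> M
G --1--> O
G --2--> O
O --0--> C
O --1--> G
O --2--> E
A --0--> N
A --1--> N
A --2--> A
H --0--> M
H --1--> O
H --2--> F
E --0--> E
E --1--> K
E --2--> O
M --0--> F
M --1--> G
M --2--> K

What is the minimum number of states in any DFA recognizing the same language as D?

States {A,H,N} cannot be reached from the start state, so discard them.
P0 = {C,F} | {E,G,K,M,O}.
Split {E,G,K,M,O} by δ(·,0) → {E,G,K} and {M,O}.
Refine {E,G,K} on symbol 0: members go to different blocks, giving {E,K} and {G}.
No further refinement is possible. Final partition (4 blocks): {C,F} | {E,K} | {M,O} | {G}.

4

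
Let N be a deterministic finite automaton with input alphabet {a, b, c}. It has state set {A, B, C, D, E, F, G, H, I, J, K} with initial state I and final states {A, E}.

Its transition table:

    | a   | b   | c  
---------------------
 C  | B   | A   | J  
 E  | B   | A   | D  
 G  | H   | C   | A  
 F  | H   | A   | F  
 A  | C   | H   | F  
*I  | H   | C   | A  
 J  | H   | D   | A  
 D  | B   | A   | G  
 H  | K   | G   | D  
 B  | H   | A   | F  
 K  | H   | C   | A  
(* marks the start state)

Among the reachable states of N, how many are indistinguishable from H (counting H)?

States {E} cannot be reached from the start state, so discard them.
Initial partition by acceptance: {A} | {B,C,D,F,G,H,I,J,K}.
Split {B,C,D,F,G,H,I,J,K} by δ(·,b) → {G,H,I,J,K} and {B,C,D,F}.
Refine {G,H,I,J,K} on symbol b: members go to different blocks, giving {G,I,J,K} and {H}.
Refine {B,C,D,F} on symbol a: members go to different blocks, giving {B,F} and {C,D}.
Stable partition: {A} | {G,I,J,K} | {B,F} | {H} | {C,D} — 5 equivalence classes.
The equivalence class containing H is {H}, of size 1.

1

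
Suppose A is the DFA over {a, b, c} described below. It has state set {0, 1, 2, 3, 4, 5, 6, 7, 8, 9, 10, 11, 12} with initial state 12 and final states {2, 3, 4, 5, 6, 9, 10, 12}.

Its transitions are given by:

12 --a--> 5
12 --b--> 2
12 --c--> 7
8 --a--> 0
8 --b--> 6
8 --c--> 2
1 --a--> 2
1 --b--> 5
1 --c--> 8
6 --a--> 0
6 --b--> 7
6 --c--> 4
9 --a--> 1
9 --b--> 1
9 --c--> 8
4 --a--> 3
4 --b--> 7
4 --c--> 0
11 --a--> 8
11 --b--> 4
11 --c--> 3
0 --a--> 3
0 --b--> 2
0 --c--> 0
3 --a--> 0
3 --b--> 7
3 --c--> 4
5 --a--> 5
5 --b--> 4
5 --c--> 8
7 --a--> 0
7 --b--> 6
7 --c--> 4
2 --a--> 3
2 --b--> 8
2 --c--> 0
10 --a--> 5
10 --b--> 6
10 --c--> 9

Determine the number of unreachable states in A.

Starting at 12 and following transitions, the reachable set is {0, 2, 3, 4, 5, 6, 7, 8, 12}. That leaves 1, 9, 10, 11 unreachable — 4 in total.

4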